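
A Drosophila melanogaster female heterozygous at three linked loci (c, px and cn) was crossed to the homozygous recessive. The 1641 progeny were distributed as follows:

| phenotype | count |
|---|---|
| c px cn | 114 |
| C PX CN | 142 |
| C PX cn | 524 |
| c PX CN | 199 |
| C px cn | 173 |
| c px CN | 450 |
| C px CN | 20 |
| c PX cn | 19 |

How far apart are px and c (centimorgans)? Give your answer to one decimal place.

25.0 centimorgans

The two most frequent reciprocal classes, C PX cn and c px CN, are the parental types, so the F1 was C PX cn / c px CN.
The two rarest classes, c PX cn and C px CN, are the double crossovers. Comparing them with the parentals, only the c allele has switched, so c is the middle locus and the order is cn – c – px.
Crossovers in the c–px interval produce the single-crossover classes C px cn and c PX CN (173 + 199 = 372) plus the double crossovers (39).
RF(c–px) = (372 + 39) / 1641 = 411/1641 = 0.2505 → 25.0 centimorgans.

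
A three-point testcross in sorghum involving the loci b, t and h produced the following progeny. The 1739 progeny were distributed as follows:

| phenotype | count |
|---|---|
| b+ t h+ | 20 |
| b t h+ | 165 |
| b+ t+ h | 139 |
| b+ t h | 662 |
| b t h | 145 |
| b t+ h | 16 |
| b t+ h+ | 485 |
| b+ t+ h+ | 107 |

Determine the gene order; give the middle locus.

h

The two most frequent reciprocal classes, b t+ h+ and b+ t h, are the parental types, so the F1 was b t+ h+ / b+ t h.
The two rarest classes, b t+ h and b+ t h+, are the double crossovers. Comparing them with the parentals, only the h allele has switched, so h is the middle locus and the order is t – h – b.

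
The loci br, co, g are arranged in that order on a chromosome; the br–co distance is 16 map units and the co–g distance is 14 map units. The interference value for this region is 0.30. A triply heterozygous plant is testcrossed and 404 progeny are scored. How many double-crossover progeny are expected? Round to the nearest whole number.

6

Map distances give recombination frequencies of 0.160 and 0.140 for the two intervals.
With interference 0.30 (so coincidence = 0.70), expected double-crossover frequency = 0.160 × 0.140 × 0.70 = 0.01568.
Expected number = 0.01568 × 404 = 6.33 ≈ 6.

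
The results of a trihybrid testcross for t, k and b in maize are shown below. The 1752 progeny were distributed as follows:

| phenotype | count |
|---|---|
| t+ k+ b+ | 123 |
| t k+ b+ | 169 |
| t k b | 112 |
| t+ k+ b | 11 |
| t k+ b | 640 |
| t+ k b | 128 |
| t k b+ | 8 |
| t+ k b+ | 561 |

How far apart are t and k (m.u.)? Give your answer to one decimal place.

The two most frequent reciprocal classes, t+ k b+ and t k+ b, are the parental types, so the F1 was t+ k b+ / t k+ b.
The two rarest classes, t k b+ and t+ k+ b, are the double crossovers. Comparing them with the parentals, only the t allele has switched, so t is the middle locus and the order is b – t – k.
Crossovers in the t–k interval produce the single-crossover classes t+ k+ b+ and t k b (123 + 112 = 235) plus the double crossovers (19).
RF(t–k) = (235 + 19) / 1752 = 254/1752 = 0.1450 → 14.5 m.u.

14.5 m.u.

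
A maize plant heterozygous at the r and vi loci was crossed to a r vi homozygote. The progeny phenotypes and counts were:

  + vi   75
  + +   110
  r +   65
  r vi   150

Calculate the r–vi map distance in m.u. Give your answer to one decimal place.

The two most frequent classes, + + (110) and r vi (150), are the parental types, so the F1 was + + / r vi.
The recombinant classes are + vi and r +: 75 + 65 = 140.
Recombination frequency = 140/400 = 0.3500 ≈ 35.0%, i.e. 35.0 m.u.

35.0 m.u.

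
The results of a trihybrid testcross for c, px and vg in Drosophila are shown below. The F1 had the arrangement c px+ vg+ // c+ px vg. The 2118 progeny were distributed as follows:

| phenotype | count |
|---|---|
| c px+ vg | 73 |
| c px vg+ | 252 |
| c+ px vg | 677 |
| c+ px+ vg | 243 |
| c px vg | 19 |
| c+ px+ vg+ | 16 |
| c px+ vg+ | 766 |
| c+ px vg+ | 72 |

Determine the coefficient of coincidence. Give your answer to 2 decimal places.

The two rarest classes, c+ px+ vg+ and c px vg, are the double crossovers. Comparing them with the parentals, only the c allele has switched, so c is the middle locus and the order is vg – c – px.
vg–c: (145 + 35)/2118 = 0.0850; c–px: (495 + 35)/2118 = 0.2502.
Expected DCO frequency = 0.0850 × 0.2502 ≈ 0.02127; observed = 35/2118 ≈ 0.01653.
Coefficient of coincidence = 0.01653/0.02127 ≈ 0.78.

0.78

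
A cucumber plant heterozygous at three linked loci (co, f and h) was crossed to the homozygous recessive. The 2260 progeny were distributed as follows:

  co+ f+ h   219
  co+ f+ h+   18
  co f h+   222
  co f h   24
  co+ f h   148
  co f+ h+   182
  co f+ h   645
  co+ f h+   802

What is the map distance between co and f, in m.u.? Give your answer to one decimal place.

21.4 m.u.

The two most frequent reciprocal classes, co f+ h and co+ f h+, are the parental types, so the F1 was co f+ h / co+ f h+.
The two rarest classes, co f h and co+ f+ h+, are the double crossovers. Comparing them with the parentals, only the f allele has switched, so f is the middle locus and the order is co – f – h.
Crossovers in the co–f interval produce the single-crossover classes co+ f+ h and co f h+ (219 + 222 = 441) plus the double crossovers (42).
RF(co–f) = (441 + 42) / 2260 = 483/2260 = 0.2137 → 21.4 m.u.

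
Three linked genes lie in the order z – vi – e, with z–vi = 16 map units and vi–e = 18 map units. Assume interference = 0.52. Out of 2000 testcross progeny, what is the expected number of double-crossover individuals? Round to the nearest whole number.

28

Map distances give recombination frequencies of 0.160 and 0.180 for the two intervals.
With interference 0.52 (so coincidence = 0.48), expected double-crossover frequency = 0.160 × 0.180 × 0.48 = 0.01382.
Expected number = 0.01382 × 2000 = 27.65 ≈ 28.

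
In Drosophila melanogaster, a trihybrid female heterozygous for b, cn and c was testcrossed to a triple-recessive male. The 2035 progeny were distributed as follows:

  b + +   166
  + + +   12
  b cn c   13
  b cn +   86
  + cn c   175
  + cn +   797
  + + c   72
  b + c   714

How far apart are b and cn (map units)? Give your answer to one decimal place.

9.0 map units

The two most frequent reciprocal classes, + cn + and b + c, are the parental types, so the F1 was + cn + / b + c.
The two rarest classes, + + + and b cn c, are the double crossovers. Comparing them with the parentals, only the cn allele has switched, so cn is the middle locus and the order is c – cn – b.
Crossovers in the cn–b interval produce the single-crossover classes b cn + and + + c (86 + 72 = 158) plus the double crossovers (25).
RF(cn–b) = (158 + 25) / 2035 = 183/2035 = 0.0899 → 9.0 map units.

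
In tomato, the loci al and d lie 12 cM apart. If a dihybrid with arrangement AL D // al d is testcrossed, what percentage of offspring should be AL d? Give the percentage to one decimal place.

6.0%

A map distance of 12 cM corresponds to a recombination frequency of 0.120.
The F1 is AL D / al d, so AL d is a recombinant gamete class with expected frequency r/2 = 0.120/2 = 0.0600.
That is 0.0600 = 6.0% of the progeny.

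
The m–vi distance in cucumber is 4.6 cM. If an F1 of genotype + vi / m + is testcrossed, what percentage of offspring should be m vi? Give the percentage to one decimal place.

A map distance of 4.6 cM corresponds to a recombination frequency of 0.046.
The F1 is + vi / m +, so m vi is a recombinant gamete class with expected frequency r/2 = 0.046/2 = 0.0230.
That is 0.0230 = 2.3% of the progeny.

2.3%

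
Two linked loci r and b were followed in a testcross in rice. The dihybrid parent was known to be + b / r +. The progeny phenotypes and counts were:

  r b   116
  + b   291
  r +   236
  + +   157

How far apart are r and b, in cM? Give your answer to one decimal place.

The recombinant classes are + + and r b: 157 + 116 = 273.
Recombination frequency = 273/800 = 0.3412 ≈ 34.1%, i.e. 34.1 cM.

34.1 cM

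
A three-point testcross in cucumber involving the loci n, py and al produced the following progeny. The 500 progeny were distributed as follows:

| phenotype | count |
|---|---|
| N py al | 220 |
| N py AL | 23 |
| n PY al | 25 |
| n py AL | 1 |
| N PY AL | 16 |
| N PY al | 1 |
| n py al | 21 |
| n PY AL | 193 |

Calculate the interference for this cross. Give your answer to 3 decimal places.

0.487

The two most frequent reciprocal classes, N py al and n PY AL, are the parental types, so the F1 was N py al / n PY AL.
The two rarest classes, N PY al and n py AL, are the double crossovers. Comparing them with the parentals, only the py allele has switched, so py is the middle locus and the order is al – py – n.
al–py: (48 + 2)/500 = 0.1000; py–n: (37 + 2)/500 = 0.0780.
Expected DCO frequency = 0.1000 × 0.0780 ≈ 0.00780; observed = 2/500 ≈ 0.00400.
Coefficient of coincidence = 0.00400/0.00780 ≈ 0.513; interference = 1 − 0.513 = 0.487.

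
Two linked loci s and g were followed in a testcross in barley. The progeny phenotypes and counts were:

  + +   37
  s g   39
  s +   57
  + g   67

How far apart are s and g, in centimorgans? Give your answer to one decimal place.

38.0 centimorgans

The two most frequent classes, + g (67) and s + (57), are the parental types, so the F1 was + g / s +.
The recombinant classes are + + and s g: 37 + 39 = 76.
Recombination frequency = 76/200 = 0.3800 ≈ 38.0%, i.e. 38.0 centimorgans.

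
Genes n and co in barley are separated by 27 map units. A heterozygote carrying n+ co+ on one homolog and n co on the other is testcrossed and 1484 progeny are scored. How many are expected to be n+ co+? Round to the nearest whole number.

542

A map distance of 27 map units corresponds to a recombination frequency of 0.270.
The F1 is n+ co+ / n co, so n+ co+ is a parental gamete class with expected frequency (1 − r)/2 = 0.730/2 = 0.3650.
Expected number = 0.3650 × 1484 = 541.66 ≈ 542.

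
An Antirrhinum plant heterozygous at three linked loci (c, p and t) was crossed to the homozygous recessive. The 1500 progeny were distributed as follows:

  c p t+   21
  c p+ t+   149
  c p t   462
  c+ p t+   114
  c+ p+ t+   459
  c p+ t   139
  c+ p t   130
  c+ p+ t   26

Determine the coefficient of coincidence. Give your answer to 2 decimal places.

0.72

The two most frequent reciprocal classes, c p t and c+ p+ t+, are the parental types, so the F1 was c p t / c+ p+ t+.
The two rarest classes, c p t+ and c+ p+ t, are the double crossovers. Comparing them with the parentals, only the t allele has switched, so t is the middle locus and the order is p – t – c.
p–t: (253 + 47)/1500 = 0.2000; t–c: (279 + 47)/1500 = 0.2173.
Expected DCO frequency = 0.2000 × 0.2173 ≈ 0.04346; observed = 47/1500 ≈ 0.03133.
Coefficient of coincidence = 0.03133/0.04346 ≈ 0.72.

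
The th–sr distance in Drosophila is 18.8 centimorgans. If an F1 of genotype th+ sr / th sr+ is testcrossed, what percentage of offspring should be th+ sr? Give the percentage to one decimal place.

40.6%

A map distance of 18.8 centimorgans corresponds to a recombination frequency of 0.188.
The F1 is th+ sr / th sr+, so th+ sr is a parental gamete class with expected frequency (1 − r)/2 = 0.812/2 = 0.4060.
That is 0.4060 = 40.6% of the progeny.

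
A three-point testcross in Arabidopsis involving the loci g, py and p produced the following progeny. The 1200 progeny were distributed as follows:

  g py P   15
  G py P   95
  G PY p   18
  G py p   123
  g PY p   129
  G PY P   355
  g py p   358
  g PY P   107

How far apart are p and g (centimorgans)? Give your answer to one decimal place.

The two most frequent reciprocal classes, g py p and G PY P, are the parental types, so the F1 was g py p / G PY P.
The two rarest classes, g py P and G PY p, are the double crossovers. Comparing them with the parentals, only the p allele has switched, so p is the middle locus and the order is g – p – py.
Crossovers in the g–p interval produce the single-crossover classes G py p and g PY P (123 + 107 = 230) plus the double crossovers (33).
RF(g–p) = (230 + 33) / 1200 = 263/1200 = 0.2192 → 21.9 centimorgans.

21.9 centimorgans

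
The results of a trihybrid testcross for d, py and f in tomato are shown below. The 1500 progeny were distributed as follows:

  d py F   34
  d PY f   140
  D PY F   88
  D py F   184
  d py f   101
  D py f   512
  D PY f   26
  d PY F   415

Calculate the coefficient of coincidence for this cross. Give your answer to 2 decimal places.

The two most frequent reciprocal classes, d PY F and D py f, are the parental types, so the F1 was d PY F / D py f.
The two rarest classes, d py F and D PY f, are the double crossovers. Comparing them with the parentals, only the py allele has switched, so py is the middle locus and the order is d – py – f.
d–py: (189 + 60)/1500 = 0.1660; py–f: (324 + 60)/1500 = 0.2560.
Expected DCO frequency = 0.1660 × 0.2560 ≈ 0.04250; observed = 60/1500 ≈ 0.04000.
Coefficient of coincidence = 0.04000/0.04250 ≈ 0.94.

0.94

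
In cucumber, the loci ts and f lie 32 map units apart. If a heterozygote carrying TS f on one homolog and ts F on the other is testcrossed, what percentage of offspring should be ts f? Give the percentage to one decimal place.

16.0%

A map distance of 32 map units corresponds to a recombination frequency of 0.320.
The F1 is TS f / ts F, so ts f is a recombinant gamete class with expected frequency r/2 = 0.320/2 = 0.1600.
That is 0.1600 = 16.0% of the progeny.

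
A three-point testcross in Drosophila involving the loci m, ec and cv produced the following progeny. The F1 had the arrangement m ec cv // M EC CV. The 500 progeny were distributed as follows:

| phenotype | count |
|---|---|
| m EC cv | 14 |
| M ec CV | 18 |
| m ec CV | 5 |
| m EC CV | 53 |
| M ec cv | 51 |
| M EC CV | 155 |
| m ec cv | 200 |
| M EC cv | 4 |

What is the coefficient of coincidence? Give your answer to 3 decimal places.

The two rarest classes, m ec CV and M EC cv, are the double crossovers. Comparing them with the parentals, only the cv allele has switched, so cv is the middle locus and the order is m – cv – ec.
m–cv: (104 + 9)/500 = 0.2260; cv–ec: (32 + 9)/500 = 0.0820.
Expected DCO frequency = 0.2260 × 0.0820 ≈ 0.01853; observed = 9/500 ≈ 0.01800.
Coefficient of coincidence = 0.01800/0.01853 ≈ 0.971.

0.971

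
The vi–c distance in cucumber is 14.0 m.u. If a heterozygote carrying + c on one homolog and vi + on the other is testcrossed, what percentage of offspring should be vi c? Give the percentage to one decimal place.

7.0%

A map distance of 14.0 m.u. corresponds to a recombination frequency of 0.140.
The F1 is + c / vi +, so vi c is a recombinant gamete class with expected frequency r/2 = 0.140/2 = 0.0700.
That is 0.0700 = 7.0% of the progeny.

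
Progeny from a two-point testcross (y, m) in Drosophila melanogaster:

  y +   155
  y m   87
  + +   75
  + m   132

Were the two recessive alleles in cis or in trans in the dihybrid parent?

The two most frequent classes are + m (132) and y + (155); these are the parental (non-recombinant) types.
So the F1 carried + m on one chromosome and y + on the other — the recessive alleles are on opposite chromosomes (trans / repulsion).

trans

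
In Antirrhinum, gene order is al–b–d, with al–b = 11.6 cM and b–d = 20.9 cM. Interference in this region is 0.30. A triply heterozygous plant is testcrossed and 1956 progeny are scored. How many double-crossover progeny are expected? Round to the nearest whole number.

33

Map distances give recombination frequencies of 0.116 and 0.209 for the two intervals.
With interference 0.30 (so coincidence = 0.70), expected double-crossover frequency = 0.116 × 0.209 × 0.70 = 0.01697.
Expected number = 0.01697 × 1956 = 33.19 ≈ 33.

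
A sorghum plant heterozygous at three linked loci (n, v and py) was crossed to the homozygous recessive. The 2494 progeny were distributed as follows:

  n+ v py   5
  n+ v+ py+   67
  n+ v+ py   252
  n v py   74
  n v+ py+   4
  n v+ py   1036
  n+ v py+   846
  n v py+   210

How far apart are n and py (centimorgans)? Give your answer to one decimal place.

The two most frequent reciprocal classes, n+ v py+ and n v+ py, are the parental types, so the F1 was n+ v py+ / n v+ py.
The two rarest classes, n+ v py and n v+ py+, are the double crossovers. Comparing them with the parentals, only the py allele has switched, so py is the middle locus and the order is n – py – v.
Crossovers in the n–py interval produce the single-crossover classes n v py+ and n+ v+ py (210 + 252 = 462) plus the double crossovers (9).
RF(n–py) = (462 + 9) / 2494 = 471/2494 = 0.1889 → 18.9 centimorgans.

18.9 centimorgans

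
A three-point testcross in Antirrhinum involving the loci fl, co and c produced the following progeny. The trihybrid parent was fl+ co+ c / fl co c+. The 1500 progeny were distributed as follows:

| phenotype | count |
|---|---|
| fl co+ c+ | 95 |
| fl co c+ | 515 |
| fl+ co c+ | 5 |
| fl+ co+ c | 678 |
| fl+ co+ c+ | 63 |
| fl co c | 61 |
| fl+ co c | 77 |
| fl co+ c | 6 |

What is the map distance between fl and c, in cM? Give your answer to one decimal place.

The two rarest classes, fl co+ c and fl+ co c+, are the double crossovers. Comparing them with the parentals, only the fl allele has switched, so fl is the middle locus and the order is c – fl – co.
Crossovers in the c–fl interval produce the single-crossover classes fl+ co+ c+ and fl co c (63 + 61 = 124) plus the double crossovers (11).
RF(c–fl) = (124 + 11) / 1500 = 135/1500 = 0.0900 → 9.0 cM.

9.0 cM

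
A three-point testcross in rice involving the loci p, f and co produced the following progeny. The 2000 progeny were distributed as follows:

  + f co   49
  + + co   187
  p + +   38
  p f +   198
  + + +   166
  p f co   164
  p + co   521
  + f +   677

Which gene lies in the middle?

co

The two most frequent reciprocal classes, + f + and p + co, are the parental types, so the F1 was + f + / p + co.
The two rarest classes, + f co and p + +, are the double crossovers. Comparing them with the parentals, only the co allele has switched, so co is the middle locus and the order is p – co – f.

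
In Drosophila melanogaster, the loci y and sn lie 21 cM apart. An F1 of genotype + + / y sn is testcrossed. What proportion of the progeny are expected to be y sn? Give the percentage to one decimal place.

39.5%

A map distance of 21 cM corresponds to a recombination frequency of 0.210.
The F1 is + + / y sn, so y sn is a parental gamete class with expected frequency (1 − r)/2 = 0.790/2 = 0.3950.
That is 0.3950 = 39.5% of the progeny.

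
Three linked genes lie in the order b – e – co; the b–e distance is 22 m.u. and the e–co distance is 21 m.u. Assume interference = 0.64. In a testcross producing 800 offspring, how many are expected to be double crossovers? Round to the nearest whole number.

13

Map distances give recombination frequencies of 0.220 and 0.210 for the two intervals.
With interference 0.64 (so coincidence = 0.36), expected double-crossover frequency = 0.220 × 0.210 × 0.36 = 0.01663.
Expected number = 0.01663 × 800 = 13.31 ≈ 13.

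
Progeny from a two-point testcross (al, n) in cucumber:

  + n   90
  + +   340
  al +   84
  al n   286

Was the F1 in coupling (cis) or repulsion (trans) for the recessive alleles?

cis

The two most frequent classes are + + (340) and al n (286); these are the parental (non-recombinant) types.
So the F1 carried + + on one chromosome and al n on the other — the recessive alleles are on the same chromosome (cis / coupling).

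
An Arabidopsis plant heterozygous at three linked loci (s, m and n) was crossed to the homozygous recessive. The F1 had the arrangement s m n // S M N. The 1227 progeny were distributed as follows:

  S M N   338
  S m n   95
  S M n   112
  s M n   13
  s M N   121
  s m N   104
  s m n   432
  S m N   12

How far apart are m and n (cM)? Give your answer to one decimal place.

19.6 cM

The two rarest classes, s M n and S m N, are the double crossovers. Comparing them with the parentals, only the m allele has switched, so m is the middle locus and the order is s – m – n.
Crossovers in the m–n interval produce the single-crossover classes s m N and S M n (104 + 112 = 216) plus the double crossovers (25).
RF(m–n) = (216 + 25) / 1227 = 241/1227 = 0.1964 → 19.6 cM.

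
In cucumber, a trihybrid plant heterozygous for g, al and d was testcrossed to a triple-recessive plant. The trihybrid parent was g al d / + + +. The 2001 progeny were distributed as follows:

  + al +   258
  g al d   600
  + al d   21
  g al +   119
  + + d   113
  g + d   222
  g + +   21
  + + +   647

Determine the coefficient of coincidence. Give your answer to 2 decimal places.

0.59

The two rarest classes, + al d and g + +, are the double crossovers. Comparing them with the parentals, only the g allele has switched, so g is the middle locus and the order is d – g – al.
d–g: (232 + 42)/2001 = 0.1369; g–al: (480 + 42)/2001 = 0.2609.
Expected DCO frequency = 0.1369 × 0.2609 ≈ 0.03572; observed = 42/2001 ≈ 0.02099.
Coefficient of coincidence = 0.02099/0.03572 ≈ 0.59.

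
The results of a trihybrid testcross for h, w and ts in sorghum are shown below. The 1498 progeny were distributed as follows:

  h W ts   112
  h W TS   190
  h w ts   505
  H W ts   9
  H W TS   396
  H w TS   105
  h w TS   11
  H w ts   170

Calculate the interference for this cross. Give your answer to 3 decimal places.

0.667

The two most frequent reciprocal classes, h w ts and H W TS, are the parental types, so the F1 was h w ts / H W TS.
The two rarest classes, h w TS and H W ts, are the double crossovers. Comparing them with the parentals, only the ts allele has switched, so ts is the middle locus and the order is w – ts – h.
w–ts: (217 + 20)/1498 = 0.1582; ts–h: (360 + 20)/1498 = 0.2537.
Expected DCO frequency = 0.1582 × 0.2537 ≈ 0.04014; observed = 20/1498 ≈ 0.01335.
Coefficient of coincidence = 0.01335/0.04014 ≈ 0.333; interference = 1 − 0.333 = 0.667.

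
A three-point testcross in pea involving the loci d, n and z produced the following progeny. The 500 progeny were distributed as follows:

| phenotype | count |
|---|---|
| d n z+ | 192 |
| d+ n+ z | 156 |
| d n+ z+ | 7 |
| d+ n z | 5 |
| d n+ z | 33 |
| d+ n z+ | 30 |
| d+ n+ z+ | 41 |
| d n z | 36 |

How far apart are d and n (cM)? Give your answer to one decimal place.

15.0 cM

The two most frequent reciprocal classes, d+ n+ z and d n z+, are the parental types, so the F1 was d+ n+ z / d n z+.
The two rarest classes, d+ n z and d n+ z+, are the double crossovers. Comparing them with the parentals, only the n allele has switched, so n is the middle locus and the order is d – n – z.
Crossovers in the d–n interval produce the single-crossover classes d n+ z and d+ n z+ (33 + 30 = 63) plus the double crossovers (12).
RF(d–n) = (63 + 12) / 500 = 75/500 = 0.1500 → 15.0 cM.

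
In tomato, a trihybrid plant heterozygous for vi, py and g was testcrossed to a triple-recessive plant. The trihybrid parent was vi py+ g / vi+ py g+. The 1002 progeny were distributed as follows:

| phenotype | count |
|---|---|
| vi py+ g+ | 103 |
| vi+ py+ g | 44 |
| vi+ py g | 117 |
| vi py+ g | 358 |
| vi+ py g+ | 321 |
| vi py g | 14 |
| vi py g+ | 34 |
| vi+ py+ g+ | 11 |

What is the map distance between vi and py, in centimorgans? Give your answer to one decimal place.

10.3 centimorgans

The two rarest classes, vi py g and vi+ py+ g+, are the double crossovers. Comparing them with the parentals, only the py allele has switched, so py is the middle locus and the order is g – py – vi.
Crossovers in the py–vi interval produce the single-crossover classes vi+ py+ g and vi py g+ (44 + 34 = 78) plus the double crossovers (25).
RF(py–vi) = (78 + 25) / 1002 = 103/1002 = 0.1028 → 10.3 centimorgans.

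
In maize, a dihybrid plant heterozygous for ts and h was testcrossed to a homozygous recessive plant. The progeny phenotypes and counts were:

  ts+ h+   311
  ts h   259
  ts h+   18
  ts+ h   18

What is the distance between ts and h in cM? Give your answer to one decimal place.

The two most frequent classes, ts+ h+ (311) and ts h (259), are the parental types, so the F1 was ts+ h+ / ts h.
The recombinant classes are ts+ h and ts h+: 18 + 18 = 36.
Recombination frequency = 36/606 = 0.0594 ≈ 5.9%, i.e. 5.9 cM.

5.9 cM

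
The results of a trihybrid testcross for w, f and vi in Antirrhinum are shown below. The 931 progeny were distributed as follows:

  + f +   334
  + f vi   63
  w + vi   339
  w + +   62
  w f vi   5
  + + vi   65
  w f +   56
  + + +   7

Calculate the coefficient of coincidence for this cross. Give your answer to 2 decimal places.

The two most frequent reciprocal classes, w + vi and + f +, are the parental types, so the F1 was w + vi / + f +.
The two rarest classes, w f vi and + + +, are the double crossovers. Comparing them with the parentals, only the f allele has switched, so f is the middle locus and the order is vi – f – w.
vi–f: (125 + 12)/931 = 0.1472; f–w: (121 + 12)/931 = 0.1429.
Expected DCO frequency = 0.1472 × 0.1429 ≈ 0.02103; observed = 12/931 ≈ 0.01289.
Coefficient of coincidence = 0.01289/0.02103 ≈ 0.61.

0.61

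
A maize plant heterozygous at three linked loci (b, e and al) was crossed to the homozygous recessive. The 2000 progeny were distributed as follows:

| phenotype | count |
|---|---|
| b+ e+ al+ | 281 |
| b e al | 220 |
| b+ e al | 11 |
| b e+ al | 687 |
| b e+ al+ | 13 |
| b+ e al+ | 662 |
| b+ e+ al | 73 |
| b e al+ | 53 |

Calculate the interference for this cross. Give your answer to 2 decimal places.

0.39

The two most frequent reciprocal classes, b e+ al and b+ e al+, are the parental types, so the F1 was b e+ al / b+ e al+.
The two rarest classes, b e+ al+ and b+ e al, are the double crossovers. Comparing them with the parentals, only the al allele has switched, so al is the middle locus and the order is e – al – b.
e–al: (501 + 24)/2000 = 0.2625; al–b: (126 + 24)/2000 = 0.0750.
Expected DCO frequency = 0.2625 × 0.0750 ≈ 0.01969; observed = 24/2000 ≈ 0.01200.
Coefficient of coincidence = 0.01200/0.01969 ≈ 0.61; interference = 1 − 0.61 = 0.39.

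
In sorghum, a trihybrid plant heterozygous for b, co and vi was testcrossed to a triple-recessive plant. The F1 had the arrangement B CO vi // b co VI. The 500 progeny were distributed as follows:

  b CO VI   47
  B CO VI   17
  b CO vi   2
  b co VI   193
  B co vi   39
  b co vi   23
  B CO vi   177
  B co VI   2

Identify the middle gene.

The two rarest classes, b CO vi and B co VI, are the double crossovers. Comparing them with the parentals, only the b allele has switched, so b is the middle locus and the order is vi – b – co.

b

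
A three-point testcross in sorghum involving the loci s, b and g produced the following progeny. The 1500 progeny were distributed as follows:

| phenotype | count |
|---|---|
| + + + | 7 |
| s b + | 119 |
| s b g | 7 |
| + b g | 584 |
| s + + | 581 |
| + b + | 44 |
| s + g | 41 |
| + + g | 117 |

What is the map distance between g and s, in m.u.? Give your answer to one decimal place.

6.6 m.u.

The two most frequent reciprocal classes, + b g and s + +, are the parental types, so the F1 was + b g / s + +.
The two rarest classes, s b g and + + +, are the double crossovers. Comparing them with the parentals, only the s allele has switched, so s is the middle locus and the order is g – s – b.
Crossovers in the g–s interval produce the single-crossover classes + b + and s + g (44 + 41 = 85) plus the double crossovers (14).
RF(g–s) = (85 + 14) / 1500 = 99/1500 = 0.0660 → 6.6 m.u.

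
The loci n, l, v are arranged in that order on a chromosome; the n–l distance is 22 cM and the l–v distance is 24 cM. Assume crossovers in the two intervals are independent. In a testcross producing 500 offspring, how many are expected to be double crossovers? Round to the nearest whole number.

Map distances give recombination frequencies of 0.220 and 0.240 for the two intervals.
With no interference, expected double-crossover frequency = 0.220 × 0.240 = 0.05280.
Expected number = 0.05280 × 500 = 26.40 ≈ 26.

26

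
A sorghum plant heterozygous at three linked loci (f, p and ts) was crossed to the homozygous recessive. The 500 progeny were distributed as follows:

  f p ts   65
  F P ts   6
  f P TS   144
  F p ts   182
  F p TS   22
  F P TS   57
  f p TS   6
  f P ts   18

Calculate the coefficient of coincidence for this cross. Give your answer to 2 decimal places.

0.86

The two most frequent reciprocal classes, f P TS and F p ts, are the parental types, so the F1 was f P TS / F p ts.
The two rarest classes, f p TS and F P ts, are the double crossovers. Comparing them with the parentals, only the p allele has switched, so p is the middle locus and the order is f – p – ts.
f–p: (122 + 12)/500 = 0.2680; p–ts: (40 + 12)/500 = 0.1040.
Expected DCO frequency = 0.2680 × 0.1040 ≈ 0.02787; observed = 12/500 ≈ 0.02400.
Coefficient of coincidence = 0.02400/0.02787 ≈ 0.86.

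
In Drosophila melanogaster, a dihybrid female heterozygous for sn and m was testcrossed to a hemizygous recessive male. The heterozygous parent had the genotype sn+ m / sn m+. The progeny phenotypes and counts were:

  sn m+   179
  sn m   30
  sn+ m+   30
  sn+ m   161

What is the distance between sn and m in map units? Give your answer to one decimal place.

The recombinant classes are sn+ m+ and sn m: 30 + 30 = 60.
Recombination frequency = 60/400 = 0.1500 ≈ 15.0%, i.e. 15.0 map units.

15.0 map units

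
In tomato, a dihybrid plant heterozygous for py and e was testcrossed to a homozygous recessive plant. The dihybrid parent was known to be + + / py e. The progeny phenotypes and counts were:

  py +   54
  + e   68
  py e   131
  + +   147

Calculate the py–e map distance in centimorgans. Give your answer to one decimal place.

The recombinant classes are + e and py +: 68 + 54 = 122.
Recombination frequency = 122/400 = 0.3050 ≈ 30.5%, i.e. 30.5 centimorgans.

30.5 centimorgans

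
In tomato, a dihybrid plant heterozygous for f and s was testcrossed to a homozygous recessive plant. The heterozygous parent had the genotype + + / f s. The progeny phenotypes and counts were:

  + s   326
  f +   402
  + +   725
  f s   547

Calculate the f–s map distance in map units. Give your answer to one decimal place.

36.4 map units

The recombinant classes are + s and f +: 326 + 402 = 728.
Recombination frequency = 728/2000 = 0.3640 ≈ 36.4%, i.e. 36.4 map units.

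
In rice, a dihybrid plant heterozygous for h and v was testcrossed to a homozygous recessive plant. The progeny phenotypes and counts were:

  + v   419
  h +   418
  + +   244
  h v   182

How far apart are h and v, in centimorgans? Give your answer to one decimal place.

The two most frequent classes, + v (419) and h + (418), are the parental types, so the F1 was + v / h +.
The recombinant classes are + + and h v: 244 + 182 = 426.
Recombination frequency = 426/1263 = 0.3373 ≈ 33.7%, i.e. 33.7 centimorgans.

33.7 centimorgans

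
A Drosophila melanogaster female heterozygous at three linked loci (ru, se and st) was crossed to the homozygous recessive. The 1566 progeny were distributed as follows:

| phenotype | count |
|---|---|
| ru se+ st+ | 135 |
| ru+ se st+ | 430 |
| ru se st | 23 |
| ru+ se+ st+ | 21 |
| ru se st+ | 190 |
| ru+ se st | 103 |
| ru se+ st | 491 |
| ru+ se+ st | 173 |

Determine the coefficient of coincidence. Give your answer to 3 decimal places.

The two most frequent reciprocal classes, ru se+ st and ru+ se st+, are the parental types, so the F1 was ru se+ st / ru+ se st+.
The two rarest classes, ru se st and ru+ se+ st+, are the double crossovers. Comparing them with the parentals, only the se allele has switched, so se is the middle locus and the order is st – se – ru.
st–se: (238 + 44)/1566 = 0.1801; se–ru: (363 + 44)/1566 = 0.2599.
Expected DCO frequency = 0.1801 × 0.2599 ≈ 0.04681; observed = 44/1566 ≈ 0.02810.
Coefficient of coincidence = 0.02810/0.04681 ≈ 0.600.

0.600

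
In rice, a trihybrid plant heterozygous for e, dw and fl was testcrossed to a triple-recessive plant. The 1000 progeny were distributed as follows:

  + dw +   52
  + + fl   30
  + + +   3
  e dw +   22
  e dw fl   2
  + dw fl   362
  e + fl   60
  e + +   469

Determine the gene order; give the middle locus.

e

The two most frequent reciprocal classes, + dw fl and e + +, are the parental types, so the F1 was + dw fl / e + +.
The two rarest classes, e dw fl and + + +, are the double crossovers. Comparing them with the parentals, only the e allele has switched, so e is the middle locus and the order is fl – e – dw.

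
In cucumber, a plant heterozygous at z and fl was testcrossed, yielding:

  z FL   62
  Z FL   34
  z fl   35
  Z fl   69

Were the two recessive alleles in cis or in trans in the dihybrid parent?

trans

The two most frequent classes are Z fl (69) and z FL (62); these are the parental (non-recombinant) types.
So the F1 carried Z fl on one chromosome and z FL on the other — the recessive alleles are on opposite chromosomes (trans / repulsion).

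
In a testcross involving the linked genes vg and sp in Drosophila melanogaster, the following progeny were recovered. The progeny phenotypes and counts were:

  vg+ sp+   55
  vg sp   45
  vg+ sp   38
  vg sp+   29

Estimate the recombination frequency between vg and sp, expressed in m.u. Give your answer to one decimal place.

40.1 m.u.

The two most frequent classes, vg+ sp+ (55) and vg sp (45), are the parental types, so the F1 was vg+ sp+ / vg sp.
The recombinant classes are vg+ sp and vg sp+: 38 + 29 = 67.
Recombination frequency = 67/167 = 0.4012 ≈ 40.1%, i.e. 40.1 m.u.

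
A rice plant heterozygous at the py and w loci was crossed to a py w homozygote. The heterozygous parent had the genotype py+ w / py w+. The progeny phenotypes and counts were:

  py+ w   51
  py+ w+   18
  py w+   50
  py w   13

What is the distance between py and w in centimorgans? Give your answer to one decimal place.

23.5 centimorgans

The recombinant classes are py+ w+ and py w: 18 + 13 = 31.
Recombination frequency = 31/132 = 0.2348 ≈ 23.5%, i.e. 23.5 centimorgans.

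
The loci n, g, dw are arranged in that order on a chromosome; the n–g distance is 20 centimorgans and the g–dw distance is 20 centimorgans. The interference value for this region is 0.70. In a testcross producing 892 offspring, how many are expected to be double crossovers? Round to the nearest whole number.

11

Map distances give recombination frequencies of 0.200 and 0.200 for the two intervals.
With interference 0.70 (so coincidence = 0.30), expected double-crossover frequency = 0.200 × 0.200 × 0.30 = 0.01200.
Expected number = 0.01200 × 892 = 10.70 ≈ 11.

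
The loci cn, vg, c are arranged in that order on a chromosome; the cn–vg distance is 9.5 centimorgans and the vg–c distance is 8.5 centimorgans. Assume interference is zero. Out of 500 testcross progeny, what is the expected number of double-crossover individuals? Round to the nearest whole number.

Map distances give recombination frequencies of 0.095 and 0.085 for the two intervals.
With no interference, expected double-crossover frequency = 0.095 × 0.085 = 0.00808.
Expected number = 0.00808 × 500 = 4.04 ≈ 4.

4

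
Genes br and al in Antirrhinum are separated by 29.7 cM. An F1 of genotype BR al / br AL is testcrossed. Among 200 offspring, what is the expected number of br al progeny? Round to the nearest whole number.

30

A map distance of 29.7 cM corresponds to a recombination frequency of 0.297.
The F1 is BR al / br AL, so br al is a recombinant gamete class with expected frequency r/2 = 0.297/2 = 0.1485.
Expected number = 0.1485 × 200 = 29.70 ≈ 30.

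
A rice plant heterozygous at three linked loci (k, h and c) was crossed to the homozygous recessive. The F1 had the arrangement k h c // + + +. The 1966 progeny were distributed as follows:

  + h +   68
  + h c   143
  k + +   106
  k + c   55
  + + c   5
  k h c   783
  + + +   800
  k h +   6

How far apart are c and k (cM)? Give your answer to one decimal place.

13.2 cM

The two rarest classes, k h + and + + c, are the double crossovers. Comparing them with the parentals, only the c allele has switched, so c is the middle locus and the order is k – c – h.
Crossovers in the k–c interval produce the single-crossover classes + h c and k + + (143 + 106 = 249) plus the double crossovers (11).
RF(k–c) = (249 + 11) / 1966 = 260/1966 = 0.1322 → 13.2 cM.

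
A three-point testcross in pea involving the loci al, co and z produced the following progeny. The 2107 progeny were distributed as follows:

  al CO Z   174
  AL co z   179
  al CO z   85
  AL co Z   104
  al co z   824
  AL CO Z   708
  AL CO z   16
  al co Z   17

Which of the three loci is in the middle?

z

The two most frequent reciprocal classes, al co z and AL CO Z, are the parental types, so the F1 was al co z / AL CO Z.
The two rarest classes, al co Z and AL CO z, are the double crossovers. Comparing them with the parentals, only the z allele has switched, so z is the middle locus and the order is al – z – co.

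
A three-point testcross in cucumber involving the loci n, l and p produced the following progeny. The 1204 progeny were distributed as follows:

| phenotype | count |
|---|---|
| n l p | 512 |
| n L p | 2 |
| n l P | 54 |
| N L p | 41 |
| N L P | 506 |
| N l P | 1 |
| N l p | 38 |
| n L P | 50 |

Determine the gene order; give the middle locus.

The two most frequent reciprocal classes, N L P and n l p, are the parental types, so the F1 was N L P / n l p.
The two rarest classes, N l P and n L p, are the double crossovers. Comparing them with the parentals, only the l allele has switched, so l is the middle locus and the order is p – l – n.

l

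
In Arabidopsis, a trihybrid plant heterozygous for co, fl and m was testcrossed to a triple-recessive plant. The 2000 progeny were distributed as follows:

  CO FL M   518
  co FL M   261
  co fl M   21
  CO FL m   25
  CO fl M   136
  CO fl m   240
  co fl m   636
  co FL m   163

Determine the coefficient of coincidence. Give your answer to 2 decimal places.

0.49

The two most frequent reciprocal classes, CO FL M and co fl m, are the parental types, so the F1 was CO FL M / co fl m.
The two rarest classes, CO FL m and co fl M, are the double crossovers. Comparing them with the parentals, only the m allele has switched, so m is the middle locus and the order is fl – m – co.
fl–m: (299 + 46)/2000 = 0.1725; m–co: (501 + 46)/2000 = 0.2735.
Expected DCO frequency = 0.1725 × 0.2735 ≈ 0.04718; observed = 46/2000 ≈ 0.02300.
Coefficient of coincidence = 0.02300/0.04718 ≈ 0.49.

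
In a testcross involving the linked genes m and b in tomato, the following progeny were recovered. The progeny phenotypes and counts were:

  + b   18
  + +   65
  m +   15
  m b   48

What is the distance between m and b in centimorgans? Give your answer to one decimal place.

22.6 centimorgans

The two most frequent classes, + + (65) and m b (48), are the parental types, so the F1 was + + / m b.
The recombinant classes are + b and m +: 18 + 15 = 33.
Recombination frequency = 33/146 = 0.2260 ≈ 22.6%, i.e. 22.6 centimorgans.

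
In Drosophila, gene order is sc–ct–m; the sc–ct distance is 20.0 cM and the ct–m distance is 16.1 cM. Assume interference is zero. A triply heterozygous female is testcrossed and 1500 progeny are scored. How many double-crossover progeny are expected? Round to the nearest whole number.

48

Map distances give recombination frequencies of 0.200 and 0.161 for the two intervals.
With no interference, expected double-crossover frequency = 0.200 × 0.161 = 0.03220.
Expected number = 0.03220 × 1500 = 48.30 ≈ 48.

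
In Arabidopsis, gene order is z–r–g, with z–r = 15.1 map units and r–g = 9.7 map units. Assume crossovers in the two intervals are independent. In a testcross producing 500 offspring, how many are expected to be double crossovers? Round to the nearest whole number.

7

Map distances give recombination frequencies of 0.151 and 0.097 for the two intervals.
With no interference, expected double-crossover frequency = 0.151 × 0.097 = 0.01465.
Expected number = 0.01465 × 500 = 7.32 ≈ 7.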